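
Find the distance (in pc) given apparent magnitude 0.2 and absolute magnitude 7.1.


d = 10^((m - M + 5)/5) = 10^((0.2 - 7.1 + 5)/5) = 0.4169

0.4169 pc


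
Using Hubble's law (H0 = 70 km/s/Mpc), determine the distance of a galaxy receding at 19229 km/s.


d = v / H0 = 19229 / 70 = 274.7

274.7 Mpc


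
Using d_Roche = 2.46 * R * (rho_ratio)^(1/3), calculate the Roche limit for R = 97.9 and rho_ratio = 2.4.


d_Roche = 2.46 * 97.9 * 2.4^(1/3) = 322.4444

322.4444


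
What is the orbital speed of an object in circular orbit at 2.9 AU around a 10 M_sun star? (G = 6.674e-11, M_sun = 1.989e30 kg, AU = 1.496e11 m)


v = sqrt(GM/r) = sqrt(6.674e-11 * 1.989e+31 / 4.338e+11) = 55315.3541

55315.3541 m/s


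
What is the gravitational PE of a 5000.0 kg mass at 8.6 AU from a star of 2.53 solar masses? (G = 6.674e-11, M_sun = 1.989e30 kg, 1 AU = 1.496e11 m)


M = 2.53 * 1.989e30 kg = 5.03217e+30 kg; r = 8.6 AU * 1.496e11 m/AU = 1.28656e+12 m. U = -GM*m/r = -(6.674e-11 * 5.03217e+30 * 5000.0) / 1.28656e+12 = -1.305e+12

-1.305e+12 J


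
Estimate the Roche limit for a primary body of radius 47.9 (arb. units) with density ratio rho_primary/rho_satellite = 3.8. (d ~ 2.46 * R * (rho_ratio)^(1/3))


d_Roche = 2.46 * 47.9 * 3.8^(1/3) = 183.8789

183.8789


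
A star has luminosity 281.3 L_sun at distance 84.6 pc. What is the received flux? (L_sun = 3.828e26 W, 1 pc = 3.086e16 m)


F = L / (4*pi*d^2) = 1.077e+29 / (4*pi*(2.611e+18)^2) = 1.257e-09

1.257e-09 W/m^2


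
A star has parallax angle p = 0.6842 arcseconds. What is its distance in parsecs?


d = 1/p = 1/0.6842 = 1.4616

1.4616 pc


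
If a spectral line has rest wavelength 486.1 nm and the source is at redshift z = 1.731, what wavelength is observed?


lam_obs = lam_emit * (1 + z) = 486.1 * (1 + 1.731) = 1327.5391

1327.5391 nm


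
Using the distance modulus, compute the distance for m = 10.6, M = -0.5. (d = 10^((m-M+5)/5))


d = 10^((m - M + 5)/5) = 10^((10.6 - -0.5 + 5)/5) = 1659.5869

1659.5869 pc


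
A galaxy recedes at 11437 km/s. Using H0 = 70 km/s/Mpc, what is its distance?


d = v / H0 = 11437 / 70 = 163.3857

163.3857 Mpc


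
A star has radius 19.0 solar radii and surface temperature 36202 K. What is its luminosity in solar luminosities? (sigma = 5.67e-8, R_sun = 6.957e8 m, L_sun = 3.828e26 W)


R = 19.0 * 6.957e8 m = 1.32183e+10 m. L = 4*pi*R^2*sigma*T^4 = 4*pi*(1.32183e+10)^2 * 5.67e-8 * 36202^4 = 2.13832832e+32 W. L/L_sun = 2.13832832e+32 / 3.828e26 = 558601.9644

558601.9644 L_sun


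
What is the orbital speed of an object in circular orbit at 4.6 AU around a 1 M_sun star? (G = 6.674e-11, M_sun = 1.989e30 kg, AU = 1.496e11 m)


v = sqrt(GM/r) = sqrt(6.674e-11 * 1.989e+30 / 6.882e+11) = 13888.8338

13888.8338 m/s


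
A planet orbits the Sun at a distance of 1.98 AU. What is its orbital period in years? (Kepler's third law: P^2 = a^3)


P = a^(3/2) = 1.98^1.5 = 2.7861

2.7861 years


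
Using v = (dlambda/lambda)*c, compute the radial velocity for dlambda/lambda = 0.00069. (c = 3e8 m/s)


v = (dlambda/lambda) * c = 0.00069 * 3e8 = 207000.0

207000.0 m/s


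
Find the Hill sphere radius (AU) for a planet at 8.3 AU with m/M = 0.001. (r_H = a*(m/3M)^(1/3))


r_H = a * (m/3M)^(1/3) = 8.3 * (0.001/3)^(1/3) = 0.5755

0.5755 AU


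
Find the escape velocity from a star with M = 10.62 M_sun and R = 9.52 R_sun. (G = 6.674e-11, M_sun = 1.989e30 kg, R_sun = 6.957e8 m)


M = 10.62 * 1.989e30 kg = 2.112318e+31 kg; R = 9.52 * 6.957e8 m = 6.623064e+09 m. v_esc = sqrt(2GM/R) = sqrt(2 * 6.674e-11 * 2.112318e+31 / 6.623064e+09) = 652466.5822

652466.5822 m/s


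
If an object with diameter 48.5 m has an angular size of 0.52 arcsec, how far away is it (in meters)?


D = size / theta_rad, theta_rad = 0.52 * pi/(180*3600) = 2.521e-06, D = 1.924e+07

1.924e+07 m


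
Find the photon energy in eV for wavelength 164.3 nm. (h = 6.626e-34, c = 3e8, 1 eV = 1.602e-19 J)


E = hc/lambda = 6.626e-34 * 3e8 / 1.643e-07 = 1.210e-18 J = 7.5522 eV

7.5522 eV


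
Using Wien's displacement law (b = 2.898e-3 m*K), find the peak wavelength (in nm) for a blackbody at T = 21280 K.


lam_max = b / T = 2.898e-3 / 21280 = 1.362e-07 m = 136.1842 nm

136.1842 nm


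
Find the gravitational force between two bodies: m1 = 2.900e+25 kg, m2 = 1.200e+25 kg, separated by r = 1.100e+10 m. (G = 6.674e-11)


F = G*m1*m2/r^2 = 6.674e-11 * 2.900e+25 * 1.200e+25 / (1.100e+10)^2 = 6.674e-11 * 3.480e+50 / 1.210e+20 = 1.919e+20

1.919e+20 N


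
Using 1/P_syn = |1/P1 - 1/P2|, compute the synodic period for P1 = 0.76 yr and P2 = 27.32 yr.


1/P_syn = |1/P1 - 1/P2| = |1/0.76 - 1/27.32| => P_syn = 0.7817

0.7817 years


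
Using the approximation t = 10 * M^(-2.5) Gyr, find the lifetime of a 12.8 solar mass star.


t = 10 * M^(-2.5) = 10 * 12.8^(-2.5) = 0.0171

0.0171 Gyr


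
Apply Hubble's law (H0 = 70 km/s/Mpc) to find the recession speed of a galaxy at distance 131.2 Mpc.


v = H0 * d = 70 * 131.2 = 9184.0

9184.0 km/s


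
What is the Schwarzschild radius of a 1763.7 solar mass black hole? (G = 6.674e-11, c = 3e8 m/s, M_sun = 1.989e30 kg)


M = 1763.7 * 1.989e30 kg = 3.5079993e+33 kg. rs = 2GM/c^2 = 2 * 6.674e-11 * 3.5079993e+33 / (3e8)^2 = 5.203e+06

5.203e+06 m


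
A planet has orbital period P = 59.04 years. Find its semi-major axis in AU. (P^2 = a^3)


a = P^(2/3) = 59.04^(2/3) = 15.1623

15.1623 AU


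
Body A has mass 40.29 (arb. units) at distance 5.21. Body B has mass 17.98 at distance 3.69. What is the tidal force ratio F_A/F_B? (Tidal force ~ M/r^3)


Ratio = (M1/r1^3) / (M2/r2^3) = (40.29/5.21^3) / (17.98/3.69^3) = 0.7961

0.7961


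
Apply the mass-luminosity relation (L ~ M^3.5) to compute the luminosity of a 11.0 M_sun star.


L/L_sun = (M/M_sun)^3.5 = 11.0^3.5 = 4414.4276

4414.4276 L_sun


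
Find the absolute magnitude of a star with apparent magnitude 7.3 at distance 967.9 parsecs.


M = m - 5*log10(d) + 5 = 7.3 - 5*log10(967.9) + 5 = -2.6292

-2.6292


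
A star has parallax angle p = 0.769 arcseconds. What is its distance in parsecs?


d = 1/p = 1/0.769 = 1.3004

1.3004 pc


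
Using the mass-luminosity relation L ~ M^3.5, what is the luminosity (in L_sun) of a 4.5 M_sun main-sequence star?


L/L_sun = (M/M_sun)^3.5 = 4.5^3.5 = 193.3053

193.3053 L_sun


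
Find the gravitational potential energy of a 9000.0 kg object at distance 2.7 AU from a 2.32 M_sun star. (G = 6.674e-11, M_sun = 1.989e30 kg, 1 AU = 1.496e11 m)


M = 2.32 * 1.989e30 kg = 4.61448e+30 kg; r = 2.7 AU * 1.496e11 m/AU = 4.0392e+11 m. U = -GM*m/r = -(6.674e-11 * 4.61448e+30 * 9000.0) / 4.0392e+11 = -6.862e+12

-6.862e+12 J


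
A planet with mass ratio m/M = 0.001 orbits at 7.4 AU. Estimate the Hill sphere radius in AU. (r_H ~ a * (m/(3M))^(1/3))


r_H = a * (m/3M)^(1/3) = 7.4 * (0.001/3)^(1/3) = 0.5131

0.5131 AU


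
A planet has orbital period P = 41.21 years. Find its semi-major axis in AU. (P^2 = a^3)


a = P^(2/3) = 41.21^(2/3) = 11.9308

11.9308 AU


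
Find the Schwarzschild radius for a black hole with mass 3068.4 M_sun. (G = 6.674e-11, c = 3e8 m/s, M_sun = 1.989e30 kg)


M = 3068.4 * 1.989e30 kg = 6.1030476e+33 kg. rs = 2GM/c^2 = 2 * 6.674e-11 * 6.1030476e+33 / (3e8)^2 = 9.051e+06

9.051e+06 m


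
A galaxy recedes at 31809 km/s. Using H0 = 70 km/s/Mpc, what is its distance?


d = v / H0 = 31809 / 70 = 454.4143

454.4143 Mpc


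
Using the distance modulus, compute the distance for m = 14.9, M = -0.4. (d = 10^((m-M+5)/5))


d = 10^((m - M + 5)/5) = 10^((14.9 - -0.4 + 5)/5) = 11481.5362

11481.5362 pc


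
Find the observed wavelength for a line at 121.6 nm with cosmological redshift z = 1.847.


lam_obs = lam_emit * (1 + z) = 121.6 * (1 + 1.847) = 346.1952

346.1952 nm


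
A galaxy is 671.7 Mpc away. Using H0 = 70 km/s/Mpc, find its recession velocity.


v = H0 * d = 70 * 671.7 = 47019.0

47019.0 km/s


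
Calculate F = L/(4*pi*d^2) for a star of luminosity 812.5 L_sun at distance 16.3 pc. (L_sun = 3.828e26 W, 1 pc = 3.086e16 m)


F = L / (4*pi*d^2) = 3.110e+29 / (4*pi*(5.030e+17)^2) = 9.782e-08

9.782e-08 W/m^2


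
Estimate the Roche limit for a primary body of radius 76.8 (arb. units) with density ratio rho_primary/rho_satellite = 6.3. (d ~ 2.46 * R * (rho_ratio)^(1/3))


d_Roche = 2.46 * 76.8 * 6.3^(1/3) = 348.9339

348.9339


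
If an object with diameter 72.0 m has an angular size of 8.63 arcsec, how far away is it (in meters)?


D = size / theta_rad, theta_rad = 8.63 * pi/(180*3600) = 4.184e-05, D = 1.721e+06

1.721e+06 m


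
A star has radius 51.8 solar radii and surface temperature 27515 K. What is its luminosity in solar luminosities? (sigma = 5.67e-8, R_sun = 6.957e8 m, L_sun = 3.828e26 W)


R = 51.8 * 6.957e8 m = 3.603726e+10 m. L = 4*pi*R^2*sigma*T^4 = 4*pi*(3.603726e+10)^2 * 5.67e-8 * 27515^4 = 5.303645866e+32 W. L/L_sun = 5.303645866e+32 / 3.828e26 = 1.385e+06

1.385e+06 L_sun


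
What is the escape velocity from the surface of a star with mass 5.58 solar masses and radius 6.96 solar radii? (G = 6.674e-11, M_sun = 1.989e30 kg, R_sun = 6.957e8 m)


M = 5.58 * 1.989e30 kg = 1.109862e+31 kg; R = 6.96 * 6.957e8 m = 4.842072e+09 m. v_esc = sqrt(2GM/R) = sqrt(2 * 6.674e-11 * 1.109862e+31 / 4.842072e+09) = 553129.6876

553129.6876 m/s


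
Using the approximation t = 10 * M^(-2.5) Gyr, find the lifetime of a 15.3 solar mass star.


t = 10 * M^(-2.5) = 10 * 15.3^(-2.5) = 0.0109

0.0109 Gyr


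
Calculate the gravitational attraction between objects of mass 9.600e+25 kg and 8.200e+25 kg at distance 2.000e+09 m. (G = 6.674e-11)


F = G*m1*m2/r^2 = 6.674e-11 * 9.600e+25 * 8.200e+25 / (2.000e+09)^2 = 6.674e-11 * 7.872e+51 / 4.000e+18 = 1.313e+23

1.313e+23 N


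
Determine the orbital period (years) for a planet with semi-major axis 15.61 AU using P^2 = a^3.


P = a^(3/2) = 15.61^1.5 = 61.6743

61.6743 years


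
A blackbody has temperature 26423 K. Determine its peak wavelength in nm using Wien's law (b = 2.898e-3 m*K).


lam_max = b / T = 2.898e-3 / 26423 = 1.097e-07 m = 109.6772 nm

109.6772 nm


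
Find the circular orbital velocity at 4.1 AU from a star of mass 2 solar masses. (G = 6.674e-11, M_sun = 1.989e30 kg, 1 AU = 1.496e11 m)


v = sqrt(GM/r) = sqrt(6.674e-11 * 3.978e+30 / 6.134e+11) = 20805.0022

20805.0022 m/s


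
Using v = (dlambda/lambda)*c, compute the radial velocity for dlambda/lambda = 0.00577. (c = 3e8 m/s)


v = (dlambda/lambda) * c = 0.00577 * 3e8 = 1.731e+06

1.731e+06 m/s


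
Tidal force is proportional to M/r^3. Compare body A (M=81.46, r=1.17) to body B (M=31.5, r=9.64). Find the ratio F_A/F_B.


Ratio = (M1/r1^3) / (M2/r2^3) = (81.46/1.17^3) / (31.5/9.64^3) = 1446.4631

1446.4631


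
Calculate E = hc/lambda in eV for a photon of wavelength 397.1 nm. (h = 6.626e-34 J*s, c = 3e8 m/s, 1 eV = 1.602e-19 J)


E = hc/lambda = 6.626e-34 * 3e8 / 3.971e-07 = 5.006e-19 J = 3.1247 eV

3.1247 eV


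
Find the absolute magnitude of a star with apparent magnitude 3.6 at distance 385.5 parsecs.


M = m - 5*log10(d) + 5 = 3.6 - 5*log10(385.5) + 5 = -4.3301

-4.3301


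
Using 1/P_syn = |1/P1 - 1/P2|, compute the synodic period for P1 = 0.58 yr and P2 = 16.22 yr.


1/P_syn = |1/P1 - 1/P2| = |1/0.58 - 1/16.22| => P_syn = 0.6015

0.6015 years


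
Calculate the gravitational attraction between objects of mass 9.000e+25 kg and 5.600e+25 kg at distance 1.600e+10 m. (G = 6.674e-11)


F = G*m1*m2/r^2 = 6.674e-11 * 9.000e+25 * 5.600e+25 / (1.600e+10)^2 = 6.674e-11 * 5.040e+51 / 2.560e+20 = 1.314e+21

1.314e+21 N


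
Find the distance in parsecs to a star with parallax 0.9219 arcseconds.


d = 1/p = 1/0.9219 = 1.0847

1.0847 pc


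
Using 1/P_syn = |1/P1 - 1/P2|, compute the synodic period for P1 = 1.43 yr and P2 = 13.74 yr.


1/P_syn = |1/P1 - 1/P2| = |1/1.43 - 1/13.74| => P_syn = 1.5961

1.5961 years


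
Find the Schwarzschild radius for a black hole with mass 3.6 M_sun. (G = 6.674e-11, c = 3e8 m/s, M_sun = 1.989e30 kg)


M = 3.6 * 1.989e30 kg = 7.1604e+30 kg. rs = 2GM/c^2 = 2 * 6.674e-11 * 7.1604e+30 / (3e8)^2 = 10619.6688

10619.6688 m


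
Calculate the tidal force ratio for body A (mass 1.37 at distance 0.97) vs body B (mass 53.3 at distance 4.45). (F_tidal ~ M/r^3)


Ratio = (M1/r1^3) / (M2/r2^3) = (1.37/0.97^3) / (53.3/4.45^3) = 2.4818

2.4818


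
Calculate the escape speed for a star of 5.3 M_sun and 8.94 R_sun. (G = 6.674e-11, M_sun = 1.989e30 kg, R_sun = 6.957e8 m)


M = 5.3 * 1.989e30 kg = 1.05417e+31 kg; R = 8.94 * 6.957e8 m = 6.219558e+09 m. v_esc = sqrt(2GM/R) = sqrt(2 * 6.674e-11 * 1.05417e+31 / 6.219558e+09) = 475645.7979

475645.7979 m/s


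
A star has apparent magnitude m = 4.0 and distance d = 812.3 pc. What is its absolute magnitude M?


M = m - 5*log10(d) + 5 = 4.0 - 5*log10(812.3) + 5 = -5.5486

-5.5486


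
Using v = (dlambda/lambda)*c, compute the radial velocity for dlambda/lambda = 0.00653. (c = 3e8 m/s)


v = (dlambda/lambda) * c = 0.00653 * 3e8 = 1.959e+06

1.959e+06 m/s


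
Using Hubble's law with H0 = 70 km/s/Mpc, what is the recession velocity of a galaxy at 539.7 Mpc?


v = H0 * d = 70 * 539.7 = 37779.0

37779.0 km/s


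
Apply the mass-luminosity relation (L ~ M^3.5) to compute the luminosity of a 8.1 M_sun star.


L/L_sun = (M/M_sun)^3.5 = 8.1^3.5 = 1512.5076

1512.5076 L_sun


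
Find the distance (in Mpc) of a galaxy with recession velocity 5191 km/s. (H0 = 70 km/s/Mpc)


d = v / H0 = 5191 / 70 = 74.1571

74.1571 Mpc


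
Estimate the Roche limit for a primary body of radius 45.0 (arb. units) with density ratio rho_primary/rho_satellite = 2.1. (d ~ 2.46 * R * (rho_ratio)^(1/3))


d_Roche = 2.46 * 45.0 * 2.1^(1/3) = 141.7601

141.7601


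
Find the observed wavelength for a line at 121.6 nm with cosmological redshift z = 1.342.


lam_obs = lam_emit * (1 + z) = 121.6 * (1 + 1.342) = 284.7872

284.7872 nm


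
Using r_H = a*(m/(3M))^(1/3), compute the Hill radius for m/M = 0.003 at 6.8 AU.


r_H = a * (m/3M)^(1/3) = 6.8 * (0.003/3)^(1/3) = 0.68

0.68 AU


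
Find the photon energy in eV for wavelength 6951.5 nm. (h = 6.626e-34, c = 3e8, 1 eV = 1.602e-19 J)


E = hc/lambda = 6.626e-34 * 3e8 / 6.952e-06 = 2.860e-20 J = 0.1785 eV

0.1785 eV


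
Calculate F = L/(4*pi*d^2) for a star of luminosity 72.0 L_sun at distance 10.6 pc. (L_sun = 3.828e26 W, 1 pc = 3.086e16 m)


F = L / (4*pi*d^2) = 2.756e+28 / (4*pi*(3.271e+17)^2) = 2.050e-08

2.050e-08 W/m^2


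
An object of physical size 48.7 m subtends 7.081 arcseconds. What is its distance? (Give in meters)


D = size / theta_rad, theta_rad = 7.081 * pi/(180*3600) = 3.433e-05, D = 1.419e+06

1.419e+06 m


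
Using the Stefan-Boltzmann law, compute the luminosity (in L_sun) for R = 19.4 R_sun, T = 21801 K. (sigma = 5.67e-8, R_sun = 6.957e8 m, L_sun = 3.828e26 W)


R = 19.4 * 6.957e8 m = 1.349658e+10 m. L = 4*pi*R^2*sigma*T^4 = 4*pi*(1.349658e+10)^2 * 5.67e-8 * 21801^4 = 2.931879043e+31 W. L/L_sun = 2.931879043e+31 / 3.828e26 = 76590.3616

76590.3616 L_sun


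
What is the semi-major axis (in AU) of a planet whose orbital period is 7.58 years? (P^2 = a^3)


a = P^(2/3) = 7.58^(2/3) = 3.8587

3.8587 AU


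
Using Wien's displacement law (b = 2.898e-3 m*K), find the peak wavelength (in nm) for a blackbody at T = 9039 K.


lam_max = b / T = 2.898e-3 / 9039 = 3.206e-07 m = 320.6107 nm

320.6107 nm


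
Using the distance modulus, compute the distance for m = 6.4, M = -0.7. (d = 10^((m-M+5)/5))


d = 10^((m - M + 5)/5) = 10^((6.4 - -0.7 + 5)/5) = 263.0268

263.0268 pc


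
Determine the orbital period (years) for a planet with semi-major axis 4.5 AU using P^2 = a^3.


P = a^(3/2) = 4.5^1.5 = 9.5459

9.5459 years


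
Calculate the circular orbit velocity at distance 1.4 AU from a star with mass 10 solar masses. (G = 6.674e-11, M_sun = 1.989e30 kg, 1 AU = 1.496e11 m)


v = sqrt(GM/r) = sqrt(6.674e-11 * 1.989e+31 / 2.094e+11) = 79612.393

79612.393 m/s


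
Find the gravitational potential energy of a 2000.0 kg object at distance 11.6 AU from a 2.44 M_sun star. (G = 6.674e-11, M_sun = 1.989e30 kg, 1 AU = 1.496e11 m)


M = 2.44 * 1.989e30 kg = 4.85316e+30 kg; r = 11.6 AU * 1.496e11 m/AU = 1.73536e+12 m. U = -GM*m/r = -(6.674e-11 * 4.85316e+30 * 2000.0) / 1.73536e+12 = -3.733e+11

-3.733e+11 J


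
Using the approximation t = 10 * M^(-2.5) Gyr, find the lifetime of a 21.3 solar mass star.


t = 10 * M^(-2.5) = 10 * 21.3^(-2.5) = 0.0048

0.0048 Gyr


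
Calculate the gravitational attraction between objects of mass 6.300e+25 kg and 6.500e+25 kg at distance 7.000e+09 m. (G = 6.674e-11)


F = G*m1*m2/r^2 = 6.674e-11 * 6.300e+25 * 6.500e+25 / (7.000e+09)^2 = 6.674e-11 * 4.095e+51 / 4.900e+19 = 5.578e+21

5.578e+21 N


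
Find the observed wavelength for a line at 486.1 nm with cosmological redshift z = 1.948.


lam_obs = lam_emit * (1 + z) = 486.1 * (1 + 1.948) = 1433.0228

1433.0228 nm


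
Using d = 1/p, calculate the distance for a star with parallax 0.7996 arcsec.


d = 1/p = 1/0.7996 = 1.2506

1.2506 pc


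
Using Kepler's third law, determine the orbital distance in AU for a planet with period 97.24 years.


a = P^(2/3) = 97.24^(2/3) = 21.1461

21.1461 AU


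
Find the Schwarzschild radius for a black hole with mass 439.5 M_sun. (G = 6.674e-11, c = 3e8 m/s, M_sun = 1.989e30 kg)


M = 439.5 * 1.989e30 kg = 8.741655e+32 kg. rs = 2GM/c^2 = 2 * 6.674e-11 * 8.741655e+32 / (3e8)^2 = 1.296e+06

1.296e+06 m


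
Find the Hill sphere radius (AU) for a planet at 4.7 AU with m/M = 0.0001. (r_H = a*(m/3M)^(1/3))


r_H = a * (m/3M)^(1/3) = 4.7 * (0.0001/3)^(1/3) = 0.1513

0.1513 AU


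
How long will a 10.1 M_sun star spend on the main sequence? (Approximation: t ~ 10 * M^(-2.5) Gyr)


t = 10 * M^(-2.5) = 10 * 10.1^(-2.5) = 0.0308

0.0308 Gyr


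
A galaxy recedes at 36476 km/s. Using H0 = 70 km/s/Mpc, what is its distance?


d = v / H0 = 36476 / 70 = 521.0857

521.0857 Mpc


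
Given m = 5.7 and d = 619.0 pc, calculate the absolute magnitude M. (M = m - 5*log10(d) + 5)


M = m - 5*log10(d) + 5 = 5.7 - 5*log10(619.0) + 5 = -3.2585

-3.2585


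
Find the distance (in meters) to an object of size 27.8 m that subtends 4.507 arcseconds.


D = size / theta_rad, theta_rad = 4.507 * pi/(180*3600) = 2.185e-05, D = 1.272e+06

1.272e+06 m


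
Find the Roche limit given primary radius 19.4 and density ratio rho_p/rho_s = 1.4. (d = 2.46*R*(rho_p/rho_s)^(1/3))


d_Roche = 2.46 * 19.4 * 1.4^(1/3) = 53.3883

53.3883


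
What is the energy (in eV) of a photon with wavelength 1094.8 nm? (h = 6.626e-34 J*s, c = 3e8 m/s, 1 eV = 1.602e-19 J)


E = hc/lambda = 6.626e-34 * 3e8 / 1.095e-06 = 1.816e-19 J = 1.1334 eV

1.1334 eV


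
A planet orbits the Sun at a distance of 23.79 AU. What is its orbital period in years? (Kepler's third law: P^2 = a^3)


P = a^(3/2) = 23.79^1.5 = 116.0357

116.0357 years


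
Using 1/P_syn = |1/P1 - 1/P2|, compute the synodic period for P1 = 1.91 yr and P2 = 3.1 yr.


1/P_syn = |1/P1 - 1/P2| = |1/1.91 - 1/3.1| => P_syn = 4.9756

4.9756 years


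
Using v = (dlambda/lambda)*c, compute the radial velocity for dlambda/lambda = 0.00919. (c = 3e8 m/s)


v = (dlambda/lambda) * c = 0.00919 * 3e8 = 2.757e+06

2.757e+06 m/s


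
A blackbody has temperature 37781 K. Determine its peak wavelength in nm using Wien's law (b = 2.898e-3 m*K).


lam_max = b / T = 2.898e-3 / 37781 = 7.671e-08 m = 76.7052 nm

76.7052 nm


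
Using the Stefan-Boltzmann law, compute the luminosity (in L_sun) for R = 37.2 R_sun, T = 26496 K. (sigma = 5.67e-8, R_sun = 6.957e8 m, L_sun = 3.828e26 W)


R = 37.2 * 6.957e8 m = 2.588004e+10 m. L = 4*pi*R^2*sigma*T^4 = 4*pi*(2.588004e+10)^2 * 5.67e-8 * 26496^4 = 2.352036569e+32 W. L/L_sun = 2.352036569e+32 / 3.828e26 = 614429.6158

614429.6158 L_sun


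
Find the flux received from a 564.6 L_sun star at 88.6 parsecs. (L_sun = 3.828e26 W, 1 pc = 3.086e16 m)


F = L / (4*pi*d^2) = 2.161e+29 / (4*pi*(2.734e+18)^2) = 2.301e-09

2.301e-09 W/m^2


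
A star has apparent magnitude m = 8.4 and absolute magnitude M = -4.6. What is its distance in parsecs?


d = 10^((m - M + 5)/5) = 10^((8.4 - -4.6 + 5)/5) = 3981.0717

3981.0717 pc


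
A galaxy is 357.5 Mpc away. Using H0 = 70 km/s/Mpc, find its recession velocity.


v = H0 * d = 70 * 357.5 = 25025.0

25025.0 km/s


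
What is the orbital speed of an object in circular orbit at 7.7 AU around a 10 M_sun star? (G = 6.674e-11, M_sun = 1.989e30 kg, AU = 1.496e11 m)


v = sqrt(GM/r) = sqrt(6.674e-11 * 1.989e+31 / 1.152e+12) = 33946.8384

33946.8384 m/s


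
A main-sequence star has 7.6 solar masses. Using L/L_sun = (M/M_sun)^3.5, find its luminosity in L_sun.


L/L_sun = (M/M_sun)^3.5 = 7.6^3.5 = 1210.1733

1210.1733 L_sun


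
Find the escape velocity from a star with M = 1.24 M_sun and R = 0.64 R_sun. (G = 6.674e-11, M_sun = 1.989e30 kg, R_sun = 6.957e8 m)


M = 1.24 * 1.989e30 kg = 2.46636e+30 kg; R = 0.64 * 6.957e8 m = 4.45248e+08 m. v_esc = sqrt(2GM/R) = sqrt(2 * 6.674e-11 * 2.46636e+30 / 4.45248e+08) = 859875.0436

859875.0436 m/s


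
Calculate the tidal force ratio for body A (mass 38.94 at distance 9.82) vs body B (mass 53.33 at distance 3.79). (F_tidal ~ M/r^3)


Ratio = (M1/r1^3) / (M2/r2^3) = (38.94/9.82^3) / (53.33/3.79^3) = 0.042

0.042


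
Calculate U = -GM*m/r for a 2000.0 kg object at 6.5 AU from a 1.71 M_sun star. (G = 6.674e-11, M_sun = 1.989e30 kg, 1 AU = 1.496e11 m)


M = 1.71 * 1.989e30 kg = 3.40119e+30 kg; r = 6.5 AU * 1.496e11 m/AU = 9.724e+11 m. U = -GM*m/r = -(6.674e-11 * 3.40119e+30 * 2000.0) / 9.724e+11 = -4.669e+11

-4.669e+11 J


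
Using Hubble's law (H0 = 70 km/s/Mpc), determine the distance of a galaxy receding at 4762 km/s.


d = v / H0 = 4762 / 70 = 68.0286

68.0286 Mpc


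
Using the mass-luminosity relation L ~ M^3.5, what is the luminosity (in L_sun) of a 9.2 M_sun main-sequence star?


L/L_sun = (M/M_sun)^3.5 = 9.2^3.5 = 2361.8776

2361.8776 L_sun


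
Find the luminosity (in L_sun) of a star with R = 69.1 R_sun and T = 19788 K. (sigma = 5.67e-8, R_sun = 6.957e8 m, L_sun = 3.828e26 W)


R = 69.1 * 6.957e8 m = 4.807287e+10 m. L = 4*pi*R^2*sigma*T^4 = 4*pi*(4.807287e+10)^2 * 5.67e-8 * 19788^4 = 2.524646815e+32 W. L/L_sun = 2.524646815e+32 / 3.828e26 = 659521.1115

659521.1115 L_sun


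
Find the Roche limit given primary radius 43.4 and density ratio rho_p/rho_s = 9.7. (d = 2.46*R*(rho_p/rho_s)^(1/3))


d_Roche = 2.46 * 43.4 * 9.7^(1/3) = 227.6925

227.6925


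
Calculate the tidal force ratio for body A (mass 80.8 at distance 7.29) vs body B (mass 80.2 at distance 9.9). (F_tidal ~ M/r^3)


Ratio = (M1/r1^3) / (M2/r2^3) = (80.8/7.29^3) / (80.2/9.9^3) = 2.5232

2.5232


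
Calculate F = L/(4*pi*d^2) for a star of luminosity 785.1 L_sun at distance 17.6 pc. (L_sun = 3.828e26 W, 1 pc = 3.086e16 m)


F = L / (4*pi*d^2) = 3.005e+29 / (4*pi*(5.431e+17)^2) = 8.107e-08

8.107e-08 W/m^2


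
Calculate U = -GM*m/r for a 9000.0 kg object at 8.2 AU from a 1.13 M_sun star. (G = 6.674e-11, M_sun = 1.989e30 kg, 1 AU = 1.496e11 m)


M = 1.13 * 1.989e30 kg = 2.24757e+30 kg; r = 8.2 AU * 1.496e11 m/AU = 1.22672e+12 m. U = -GM*m/r = -(6.674e-11 * 2.24757e+30 * 9000.0) / 1.22672e+12 = -1.101e+12

-1.101e+12 J


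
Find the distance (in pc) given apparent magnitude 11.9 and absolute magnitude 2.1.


d = 10^((m - M + 5)/5) = 10^((11.9 - 2.1 + 5)/5) = 912.0108

912.0108 pc


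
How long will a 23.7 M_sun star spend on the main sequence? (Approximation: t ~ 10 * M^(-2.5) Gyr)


t = 10 * M^(-2.5) = 10 * 23.7^(-2.5) = 0.0037

0.0037 Gyr


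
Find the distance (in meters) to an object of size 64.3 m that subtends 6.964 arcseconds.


D = size / theta_rad, theta_rad = 6.964 * pi/(180*3600) = 3.376e-05, D = 1.904e+06

1.904e+06 m


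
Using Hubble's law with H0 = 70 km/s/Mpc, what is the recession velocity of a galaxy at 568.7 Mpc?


v = H0 * d = 70 * 568.7 = 39809.0

39809.0 km/s


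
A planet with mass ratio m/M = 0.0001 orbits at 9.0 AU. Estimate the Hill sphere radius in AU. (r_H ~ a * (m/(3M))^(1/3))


r_H = a * (m/3M)^(1/3) = 9.0 * (0.0001/3)^(1/3) = 0.2896

0.2896 AU


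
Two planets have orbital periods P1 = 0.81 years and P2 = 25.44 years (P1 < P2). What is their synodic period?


1/P_syn = |1/P1 - 1/P2| = |1/0.81 - 1/25.44| => P_syn = 0.8366

0.8366 years


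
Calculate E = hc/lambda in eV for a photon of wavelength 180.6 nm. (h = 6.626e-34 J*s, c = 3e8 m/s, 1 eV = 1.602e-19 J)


E = hc/lambda = 6.626e-34 * 3e8 / 1.806e-07 = 1.101e-18 J = 6.8706 eV

6.8706 eV


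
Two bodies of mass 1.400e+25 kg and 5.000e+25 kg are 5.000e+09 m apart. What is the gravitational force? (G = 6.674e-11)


F = G*m1*m2/r^2 = 6.674e-11 * 1.400e+25 * 5.000e+25 / (5.000e+09)^2 = 6.674e-11 * 7.000e+50 / 2.500e+19 = 1.869e+21

1.869e+21 N


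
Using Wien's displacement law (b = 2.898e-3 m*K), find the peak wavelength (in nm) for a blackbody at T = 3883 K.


lam_max = b / T = 2.898e-3 / 3883 = 7.463e-07 m = 746.3302 nm

746.3302 nm


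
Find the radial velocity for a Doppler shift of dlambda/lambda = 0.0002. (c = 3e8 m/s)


v = (dlambda/lambda) * c = 0.0002 * 3e8 = 60000.0

60000.0 m/s


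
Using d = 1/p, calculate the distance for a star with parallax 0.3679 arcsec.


d = 1/p = 1/0.3679 = 2.7181

2.7181 pc


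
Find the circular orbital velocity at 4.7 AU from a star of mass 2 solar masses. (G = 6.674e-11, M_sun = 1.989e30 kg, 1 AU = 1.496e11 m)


v = sqrt(GM/r) = sqrt(6.674e-11 * 3.978e+30 / 7.031e+11) = 19431.6986

19431.6986 m/s


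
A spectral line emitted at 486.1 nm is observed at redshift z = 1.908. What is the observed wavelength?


lam_obs = lam_emit * (1 + z) = 486.1 * (1 + 1.908) = 1413.5788

1413.5788 nm


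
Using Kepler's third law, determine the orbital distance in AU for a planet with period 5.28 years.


a = P^(2/3) = 5.28^(2/3) = 3.0322

3.0322 AU


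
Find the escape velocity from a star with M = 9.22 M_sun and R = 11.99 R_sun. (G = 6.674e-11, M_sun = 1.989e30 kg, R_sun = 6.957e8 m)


M = 9.22 * 1.989e30 kg = 1.833858e+31 kg; R = 11.99 * 6.957e8 m = 8.341443e+09 m. v_esc = sqrt(2GM/R) = sqrt(2 * 6.674e-11 * 1.833858e+31 / 8.341443e+09) = 541714.372

541714.372 m/s


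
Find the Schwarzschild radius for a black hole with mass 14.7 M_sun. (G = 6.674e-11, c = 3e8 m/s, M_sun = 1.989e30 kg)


M = 14.7 * 1.989e30 kg = 2.92383e+31 kg. rs = 2GM/c^2 = 2 * 6.674e-11 * 2.92383e+31 / (3e8)^2 = 43363.6476

43363.6476 m


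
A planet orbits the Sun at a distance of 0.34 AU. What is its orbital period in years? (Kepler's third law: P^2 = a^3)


P = a^(3/2) = 0.34^1.5 = 0.1983

0.1983 years


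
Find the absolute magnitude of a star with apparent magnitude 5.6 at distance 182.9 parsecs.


M = m - 5*log10(d) + 5 = 5.6 - 5*log10(182.9) + 5 = -0.7111

-0.7111


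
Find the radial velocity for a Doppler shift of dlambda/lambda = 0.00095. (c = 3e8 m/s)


v = (dlambda/lambda) * c = 0.00095 * 3e8 = 285000.0

285000.0 m/s


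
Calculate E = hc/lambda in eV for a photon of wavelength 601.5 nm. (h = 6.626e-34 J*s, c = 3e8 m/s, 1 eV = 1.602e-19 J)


E = hc/lambda = 6.626e-34 * 3e8 / 6.015e-07 = 3.305e-19 J = 2.0629 eV

2.0629 eV


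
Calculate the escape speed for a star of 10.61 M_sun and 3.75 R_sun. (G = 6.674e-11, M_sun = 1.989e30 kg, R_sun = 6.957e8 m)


M = 10.61 * 1.989e30 kg = 2.110329e+31 kg; R = 3.75 * 6.957e8 m = 2.608875e+09 m. v_esc = sqrt(2GM/R) = sqrt(2 * 6.674e-11 * 2.110329e+31 / 2.608875e+09) = 1.039e+06

1.039e+06 m/s


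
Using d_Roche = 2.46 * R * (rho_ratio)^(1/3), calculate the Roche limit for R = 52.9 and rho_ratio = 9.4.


d_Roche = 2.46 * 52.9 * 9.4^(1/3) = 274.6419

274.6419


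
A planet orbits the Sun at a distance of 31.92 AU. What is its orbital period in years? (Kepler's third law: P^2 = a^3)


P = a^(3/2) = 31.92^1.5 = 180.3409

180.3409 years


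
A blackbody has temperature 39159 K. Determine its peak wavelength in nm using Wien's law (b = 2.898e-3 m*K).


lam_max = b / T = 2.898e-3 / 39159 = 7.401e-08 m = 74.006 nm

74.006 nm


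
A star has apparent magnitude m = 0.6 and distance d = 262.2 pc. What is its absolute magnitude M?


M = m - 5*log10(d) + 5 = 0.6 - 5*log10(262.2) + 5 = -6.4932

-6.4932


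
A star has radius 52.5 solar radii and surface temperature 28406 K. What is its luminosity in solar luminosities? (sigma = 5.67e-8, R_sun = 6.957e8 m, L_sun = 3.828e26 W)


R = 52.5 * 6.957e8 m = 3.652425e+10 m. L = 4*pi*R^2*sigma*T^4 = 4*pi*(3.652425e+10)^2 * 5.67e-8 * 28406^4 = 6.188649223e+32 W. L/L_sun = 6.188649223e+32 / 3.828e26 = 1.617e+06

1.617e+06 L_sun


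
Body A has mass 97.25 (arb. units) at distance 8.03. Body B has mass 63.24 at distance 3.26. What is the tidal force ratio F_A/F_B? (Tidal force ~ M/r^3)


Ratio = (M1/r1^3) / (M2/r2^3) = (97.25/8.03^3) / (63.24/3.26^3) = 0.1029

0.1029


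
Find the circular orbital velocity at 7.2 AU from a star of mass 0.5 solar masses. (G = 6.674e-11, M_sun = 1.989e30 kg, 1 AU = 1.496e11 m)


v = sqrt(GM/r) = sqrt(6.674e-11 * 9.945e+29 / 1.077e+12) = 7849.8878

7849.8878 m/s


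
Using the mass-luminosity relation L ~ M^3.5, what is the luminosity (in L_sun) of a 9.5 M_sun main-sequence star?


L/L_sun = (M/M_sun)^3.5 = 9.5^3.5 = 2642.6072

2642.6072 L_sun


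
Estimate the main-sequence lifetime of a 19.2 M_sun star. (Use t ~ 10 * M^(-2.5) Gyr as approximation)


t = 10 * M^(-2.5) = 10 * 19.2^(-2.5) = 0.0062

0.0062 Gyr


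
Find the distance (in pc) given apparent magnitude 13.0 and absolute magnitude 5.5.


d = 10^((m - M + 5)/5) = 10^((13.0 - 5.5 + 5)/5) = 316.2278

316.2278 pc


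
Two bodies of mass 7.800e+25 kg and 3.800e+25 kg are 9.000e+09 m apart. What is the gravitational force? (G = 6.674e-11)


F = G*m1*m2/r^2 = 6.674e-11 * 7.800e+25 * 3.800e+25 / (9.000e+09)^2 = 6.674e-11 * 2.964e+51 / 8.100e+19 = 2.442e+21

2.442e+21 N


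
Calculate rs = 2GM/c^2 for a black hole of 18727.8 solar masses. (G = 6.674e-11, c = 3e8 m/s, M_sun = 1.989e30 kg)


M = 18727.8 * 1.989e30 kg = 3.72495942e+34 kg. rs = 2GM/c^2 = 2 * 6.674e-11 * 3.72495942e+34 / (3e8)^2 = 5.525e+07

5.525e+07 m


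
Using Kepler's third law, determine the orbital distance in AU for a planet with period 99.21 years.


a = P^(2/3) = 99.21^(2/3) = 21.4307

21.4307 AU


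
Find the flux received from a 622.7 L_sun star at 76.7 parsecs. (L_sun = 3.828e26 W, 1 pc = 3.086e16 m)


F = L / (4*pi*d^2) = 2.384e+29 / (4*pi*(2.367e+18)^2) = 3.386e-09

3.386e-09 W/m^2


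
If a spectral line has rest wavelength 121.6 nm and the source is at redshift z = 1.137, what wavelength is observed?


lam_obs = lam_emit * (1 + z) = 121.6 * (1 + 1.137) = 259.8592

259.8592 nm


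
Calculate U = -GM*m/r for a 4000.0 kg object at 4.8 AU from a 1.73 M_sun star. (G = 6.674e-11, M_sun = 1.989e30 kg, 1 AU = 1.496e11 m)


M = 1.73 * 1.989e30 kg = 3.44097e+30 kg; r = 4.8 AU * 1.496e11 m/AU = 7.1808e+11 m. U = -GM*m/r = -(6.674e-11 * 3.44097e+30 * 4000.0) / 7.1808e+11 = -1.279e+12

-1.279e+12 J


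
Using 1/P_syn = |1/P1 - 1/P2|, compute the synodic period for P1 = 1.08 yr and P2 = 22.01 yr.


1/P_syn = |1/P1 - 1/P2| = |1/1.08 - 1/22.01| => P_syn = 1.1357

1.1357 years


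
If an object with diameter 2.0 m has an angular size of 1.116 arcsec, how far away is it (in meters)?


D = size / theta_rad, theta_rad = 1.116 * pi/(180*3600) = 5.411e-06, D = 369650.1904

369650.1904 m


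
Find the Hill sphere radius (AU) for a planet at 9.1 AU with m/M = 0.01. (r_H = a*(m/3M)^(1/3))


r_H = a * (m/3M)^(1/3) = 9.1 * (0.01/3)^(1/3) = 1.3594

1.3594 AU


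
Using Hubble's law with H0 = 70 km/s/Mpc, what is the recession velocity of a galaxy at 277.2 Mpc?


v = H0 * d = 70 * 277.2 = 19404.0

19404.0 km/s


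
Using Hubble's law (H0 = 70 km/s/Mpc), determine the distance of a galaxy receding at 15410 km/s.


d = v / H0 = 15410 / 70 = 220.1429

220.1429 Mpc


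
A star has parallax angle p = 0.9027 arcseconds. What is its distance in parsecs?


d = 1/p = 1/0.9027 = 1.1078

1.1078 pc


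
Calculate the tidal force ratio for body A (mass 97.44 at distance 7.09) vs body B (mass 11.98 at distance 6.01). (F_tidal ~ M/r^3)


Ratio = (M1/r1^3) / (M2/r2^3) = (97.44/7.09^3) / (11.98/6.01^3) = 4.9541

4.9541


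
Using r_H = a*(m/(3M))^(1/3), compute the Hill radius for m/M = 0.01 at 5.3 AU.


r_H = a * (m/3M)^(1/3) = 5.3 * (0.01/3)^(1/3) = 0.7917

0.7917 AU


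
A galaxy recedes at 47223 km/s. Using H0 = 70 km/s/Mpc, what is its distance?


d = v / H0 = 47223 / 70 = 674.6143

674.6143 Mpc


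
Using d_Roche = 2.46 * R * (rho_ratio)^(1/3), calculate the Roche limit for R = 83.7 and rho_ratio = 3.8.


d_Roche = 2.46 * 83.7 * 3.8^(1/3) = 321.3082

321.3082


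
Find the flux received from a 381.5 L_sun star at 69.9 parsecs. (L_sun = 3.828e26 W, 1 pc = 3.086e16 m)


F = L / (4*pi*d^2) = 1.460e+29 / (4*pi*(2.157e+18)^2) = 2.498e-09

2.498e-09 W/m^2


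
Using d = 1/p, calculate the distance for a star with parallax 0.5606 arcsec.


d = 1/p = 1/0.5606 = 1.7838

1.7838 pc


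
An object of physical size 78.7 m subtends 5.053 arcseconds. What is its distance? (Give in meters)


D = size / theta_rad, theta_rad = 5.053 * pi/(180*3600) = 2.450e-05, D = 3.213e+06

3.213e+06 m


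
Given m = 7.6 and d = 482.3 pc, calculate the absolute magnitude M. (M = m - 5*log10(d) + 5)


M = m - 5*log10(d) + 5 = 7.6 - 5*log10(482.3) + 5 = -0.8166

-0.8166


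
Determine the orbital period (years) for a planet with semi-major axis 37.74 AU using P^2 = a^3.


P = a^(3/2) = 37.74^1.5 = 231.8477

231.8477 years


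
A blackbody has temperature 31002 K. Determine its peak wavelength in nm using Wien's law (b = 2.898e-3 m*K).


lam_max = b / T = 2.898e-3 / 31002 = 9.348e-08 m = 93.4778 nm

93.4778 nm


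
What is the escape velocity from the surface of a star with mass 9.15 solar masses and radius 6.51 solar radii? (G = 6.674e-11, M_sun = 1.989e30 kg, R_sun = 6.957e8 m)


M = 9.15 * 1.989e30 kg = 1.819935e+31 kg; R = 6.51 * 6.957e8 m = 4.529007e+09 m. v_esc = sqrt(2GM/R) = sqrt(2 * 6.674e-11 * 1.819935e+31 / 4.529007e+09) = 732376.738

732376.738 m/s


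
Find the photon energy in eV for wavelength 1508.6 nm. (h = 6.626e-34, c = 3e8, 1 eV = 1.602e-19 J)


E = hc/lambda = 6.626e-34 * 3e8 / 1.509e-06 = 1.318e-19 J = 0.8225 eV

0.8225 eV


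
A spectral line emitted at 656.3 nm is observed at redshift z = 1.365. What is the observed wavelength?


lam_obs = lam_emit * (1 + z) = 656.3 * (1 + 1.365) = 1552.1495

1552.1495 nm


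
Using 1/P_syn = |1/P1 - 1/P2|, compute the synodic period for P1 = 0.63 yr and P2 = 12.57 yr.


1/P_syn = |1/P1 - 1/P2| = |1/0.63 - 1/12.57| => P_syn = 0.6632

0.6632 years


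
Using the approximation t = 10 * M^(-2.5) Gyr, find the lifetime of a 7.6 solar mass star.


t = 10 * M^(-2.5) = 10 * 7.6^(-2.5) = 0.0628

0.0628 Gyr


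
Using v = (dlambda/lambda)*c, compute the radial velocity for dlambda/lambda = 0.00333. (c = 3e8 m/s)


v = (dlambda/lambda) * c = 0.00333 * 3e8 = 999000.0

999000.0 m/s


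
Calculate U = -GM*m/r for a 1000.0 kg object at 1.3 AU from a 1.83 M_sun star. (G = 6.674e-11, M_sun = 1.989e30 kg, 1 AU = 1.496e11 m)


M = 1.83 * 1.989e30 kg = 3.63987e+30 kg; r = 1.3 AU * 1.496e11 m/AU = 1.9448e+11 m. U = -GM*m/r = -(6.674e-11 * 3.63987e+30 * 1000.0) / 1.9448e+11 = -1.249e+12

-1.249e+12 J


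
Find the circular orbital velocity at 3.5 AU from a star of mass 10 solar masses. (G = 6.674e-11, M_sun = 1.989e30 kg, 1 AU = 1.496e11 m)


v = sqrt(GM/r) = sqrt(6.674e-11 * 1.989e+31 / 5.236e+11) = 50351.2984

50351.2984 m/s


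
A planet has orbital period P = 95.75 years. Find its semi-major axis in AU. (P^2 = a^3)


a = P^(2/3) = 95.75^(2/3) = 20.9295

20.9295 AU


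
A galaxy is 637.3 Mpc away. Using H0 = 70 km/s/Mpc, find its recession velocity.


v = H0 * d = 70 * 637.3 = 44611.0

44611.0 km/s


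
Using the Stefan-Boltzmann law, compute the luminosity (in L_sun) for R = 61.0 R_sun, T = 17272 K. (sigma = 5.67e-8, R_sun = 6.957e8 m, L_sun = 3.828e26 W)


R = 61.0 * 6.957e8 m = 4.24377e+10 m. L = 4*pi*R^2*sigma*T^4 = 4*pi*(4.24377e+10)^2 * 5.67e-8 * 17272^4 = 1.142002664e+32 W. L/L_sun = 1.142002664e+32 / 3.828e26 = 298328.8046

298328.8046 L_sun


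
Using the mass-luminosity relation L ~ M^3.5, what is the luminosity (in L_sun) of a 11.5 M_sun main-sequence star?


L/L_sun = (M/M_sun)^3.5 = 11.5^3.5 = 5157.5381

5157.5381 L_sun


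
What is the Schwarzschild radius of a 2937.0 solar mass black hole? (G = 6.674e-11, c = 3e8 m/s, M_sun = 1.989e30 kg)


M = 2937.0 * 1.989e30 kg = 5.841693e+33 kg. rs = 2GM/c^2 = 2 * 6.674e-11 * 5.841693e+33 / (3e8)^2 = 8.664e+06

8.664e+06 m


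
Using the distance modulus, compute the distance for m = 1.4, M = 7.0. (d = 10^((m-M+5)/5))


d = 10^((m - M + 5)/5) = 10^((1.4 - 7.0 + 5)/5) = 0.7586

0.7586 pc


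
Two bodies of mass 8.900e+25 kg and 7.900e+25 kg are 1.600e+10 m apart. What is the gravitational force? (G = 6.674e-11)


F = G*m1*m2/r^2 = 6.674e-11 * 8.900e+25 * 7.900e+25 / (1.600e+10)^2 = 6.674e-11 * 7.031e+51 / 2.560e+20 = 1.833e+21

1.833e+21 N


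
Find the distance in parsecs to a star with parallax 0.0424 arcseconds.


d = 1/p = 1/0.0424 = 23.5849

23.5849 pc


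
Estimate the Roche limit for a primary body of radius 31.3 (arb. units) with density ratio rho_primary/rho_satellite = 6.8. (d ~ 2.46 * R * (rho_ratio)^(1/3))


d_Roche = 2.46 * 31.3 * 6.8^(1/3) = 145.8755

145.8755


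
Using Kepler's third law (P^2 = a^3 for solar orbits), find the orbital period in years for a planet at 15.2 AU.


P = a^(3/2) = 15.2^1.5 = 59.2605

59.2605 years


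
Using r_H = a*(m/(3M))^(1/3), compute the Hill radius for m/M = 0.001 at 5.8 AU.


r_H = a * (m/3M)^(1/3) = 5.8 * (0.001/3)^(1/3) = 0.4021

0.4021 AU


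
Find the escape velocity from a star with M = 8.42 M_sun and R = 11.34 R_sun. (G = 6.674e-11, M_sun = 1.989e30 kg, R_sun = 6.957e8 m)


M = 8.42 * 1.989e30 kg = 1.674738e+31 kg; R = 11.34 * 6.957e8 m = 7.889238e+09 m. v_esc = sqrt(2GM/R) = sqrt(2 * 6.674e-11 * 1.674738e+31 / 7.889238e+09) = 532309.243

532309.243 m/s


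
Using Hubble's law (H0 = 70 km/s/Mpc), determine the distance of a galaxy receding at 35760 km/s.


d = v / H0 = 35760 / 70 = 510.8571

510.8571 Mpc


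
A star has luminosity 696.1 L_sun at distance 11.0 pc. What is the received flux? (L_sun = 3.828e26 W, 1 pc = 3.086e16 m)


F = L / (4*pi*d^2) = 2.665e+29 / (4*pi*(3.395e+17)^2) = 1.840e-07

1.840e-07 W/m^2


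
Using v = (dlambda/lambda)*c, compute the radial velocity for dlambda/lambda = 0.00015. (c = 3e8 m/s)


v = (dlambda/lambda) * c = 0.00015 * 3e8 = 45000.0

45000.0 m/s


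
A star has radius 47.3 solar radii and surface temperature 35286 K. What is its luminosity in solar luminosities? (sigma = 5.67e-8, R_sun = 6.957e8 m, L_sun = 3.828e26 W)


R = 47.3 * 6.957e8 m = 3.290661e+10 m. L = 4*pi*R^2*sigma*T^4 = 4*pi*(3.290661e+10)^2 * 5.67e-8 * 35286^4 = 1.196103966e+33 W. L/L_sun = 1.196103966e+33 / 3.828e26 = 3.125e+06

3.125e+06 L_sun


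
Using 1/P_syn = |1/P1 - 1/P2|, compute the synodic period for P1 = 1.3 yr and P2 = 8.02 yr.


1/P_syn = |1/P1 - 1/P2| = |1/1.3 - 1/8.02| => P_syn = 1.5515

1.5515 years


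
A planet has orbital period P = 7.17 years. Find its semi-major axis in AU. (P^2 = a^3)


a = P^(2/3) = 7.17^(2/3) = 3.7183

3.7183 AU
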